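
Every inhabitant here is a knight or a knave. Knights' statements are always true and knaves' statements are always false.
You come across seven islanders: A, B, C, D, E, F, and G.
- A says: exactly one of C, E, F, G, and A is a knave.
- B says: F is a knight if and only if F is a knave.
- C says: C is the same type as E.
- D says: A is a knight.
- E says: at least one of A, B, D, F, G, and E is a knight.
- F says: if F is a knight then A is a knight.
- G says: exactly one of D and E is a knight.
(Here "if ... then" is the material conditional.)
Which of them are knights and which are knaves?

A is a knight, B is a knave, C is a knight, D is a knight, E is a knight, F is a knight, and G is a knave.

A is a knight; "exactly one of C, E, F, G, and A is a knave" is True, as required.
B (knave): "F is a knight if and only if F is a knave" — False. ✓
C is a knight, and the claim "C is the same type as E" is indeed True.
Since D is a knight, "A is a knight" needs to be True, which holds.
E (knight): "at least one of A, B, D, F, G, and E is a knight" — True. ✓
F (knight): "if F is a knight then A is a knight" — True. ✓
G is a knave, and the claim "exactly one of D and E is a knight" is indeed False.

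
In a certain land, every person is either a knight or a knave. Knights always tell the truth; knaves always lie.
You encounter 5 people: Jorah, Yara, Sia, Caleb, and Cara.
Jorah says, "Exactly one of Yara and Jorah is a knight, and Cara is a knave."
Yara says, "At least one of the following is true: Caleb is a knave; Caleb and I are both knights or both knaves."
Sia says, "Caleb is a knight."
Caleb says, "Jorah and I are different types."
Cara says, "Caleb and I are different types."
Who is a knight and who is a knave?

Jorah (knave): "exactly one of Yara and Jorah is a knight, and Cara is a knave" — false. ✓
As a knight, Yara's statement "at least one of the following is true: Caleb is a knave; Caleb and I are both knights or both knaves" should be True; it is.
As a knave, Sia's statement "Caleb is a knight" should be false; it is.
Caleb is a knave, so "Jorah and I are different types" must be false — and it is.
Cara is a knight, so "Caleb and I are different types" must be True — and it is.

Knights: Yara and Cara. Knaves: Jorah, Sia, and Caleb.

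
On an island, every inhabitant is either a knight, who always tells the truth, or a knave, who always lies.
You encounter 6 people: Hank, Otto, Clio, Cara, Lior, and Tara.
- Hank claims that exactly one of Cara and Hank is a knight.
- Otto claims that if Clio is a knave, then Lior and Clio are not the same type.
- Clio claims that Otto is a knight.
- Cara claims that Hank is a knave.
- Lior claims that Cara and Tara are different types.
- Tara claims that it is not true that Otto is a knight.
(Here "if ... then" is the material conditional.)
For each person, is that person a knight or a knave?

Hank is a knight, and the claim "exactly one of Cara and Hank is a knight" is indeed true.
Otto is a knight, and the claim "if Clio is a knave, then Lior and Clio are not the same type" is indeed true.
Clio is a knight; "Otto is a knight" is true, as required.
Cara is a knave, so "Hank is a knave" must be False — and it is.
Lior is a knave, so "Cara and Tara are different types" must be False — and it is.
Tara is a knave; "it is not true that Otto is a knight" is False, as required.

Hank is a knight, Otto is a knight, Clio is a knight, Cara is a knave, Lior is a knave, and Tara is a knave.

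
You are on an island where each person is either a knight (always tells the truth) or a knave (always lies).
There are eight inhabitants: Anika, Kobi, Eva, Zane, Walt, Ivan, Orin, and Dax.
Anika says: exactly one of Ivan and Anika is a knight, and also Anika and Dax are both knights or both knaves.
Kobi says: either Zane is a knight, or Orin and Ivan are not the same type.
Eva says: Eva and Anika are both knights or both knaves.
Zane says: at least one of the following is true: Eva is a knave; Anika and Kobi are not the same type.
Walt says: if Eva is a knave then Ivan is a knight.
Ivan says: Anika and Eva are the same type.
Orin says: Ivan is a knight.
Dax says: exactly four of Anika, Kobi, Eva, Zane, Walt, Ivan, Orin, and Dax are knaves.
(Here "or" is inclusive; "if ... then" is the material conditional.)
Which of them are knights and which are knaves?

Anika is a knight, Kobi is a knight, Eva is a knave, Zane is a knight, Walt is a knave, Ivan is a knave, Orin is a knave, and Dax is a knight.

Anika is a knight, so "exactly one of Ivan and Anika is a knight, and also Anika and Dax are both knights or both knaves" must be True — and it is.
Kobi (knight): "either Zane is a knight, or Orin and Ivan are not the same type" — True. ✓
Eva is a knave; "Eva and Anika are both knights or both knaves" is false, as required.
Zane is a knight; "at least one of the following is true: Eva is a knave; Anika and Kobi are not the same type" is True, as required.
Walt is a knave, and the claim "if Eva is a knave then Ivan is a knight" is indeed false.
Since Ivan is a knave, "Anika and Eva are the same type" needs to be false, which holds.
Orin (knave): "Ivan is a knight" — false. ✓
Dax is a knight, so "exactly four of Anika, Kobi, Eva, Zane, Walt, Ivan, Orin, and Dax are knaves" must be True — and it is.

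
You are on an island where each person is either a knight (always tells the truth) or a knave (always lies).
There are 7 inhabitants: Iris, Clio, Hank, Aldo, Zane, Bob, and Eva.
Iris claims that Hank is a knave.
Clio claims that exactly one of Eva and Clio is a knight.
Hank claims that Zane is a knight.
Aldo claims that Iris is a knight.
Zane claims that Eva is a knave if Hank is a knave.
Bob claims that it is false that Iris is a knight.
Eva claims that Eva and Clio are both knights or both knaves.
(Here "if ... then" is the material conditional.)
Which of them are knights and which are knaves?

As a knave, Iris's statement "Hank is a knave" should be False; it is.
Clio (knight): "exactly one of Eva and Clio is a knight" — true. ✓
Hank is a knight, and the claim "Zane is a knight" is indeed true.
Aldo is a knave, and the claim "Iris is a knight" is indeed False.
Since Zane is a knight, "Eva is a knave if Hank is a knave" needs to be true, which holds.
As a knight, Bob's statement "it is false that Iris is a knight" should be true; it is.
Eva is a knave, so "Eva and Clio are both knights or both knaves" must be False — and it is.

Iris is a knave, Clio is a knight, Hank is a knight, Aldo is a knave, Zane is a knight, Bob is a knight, and Eva is a knave.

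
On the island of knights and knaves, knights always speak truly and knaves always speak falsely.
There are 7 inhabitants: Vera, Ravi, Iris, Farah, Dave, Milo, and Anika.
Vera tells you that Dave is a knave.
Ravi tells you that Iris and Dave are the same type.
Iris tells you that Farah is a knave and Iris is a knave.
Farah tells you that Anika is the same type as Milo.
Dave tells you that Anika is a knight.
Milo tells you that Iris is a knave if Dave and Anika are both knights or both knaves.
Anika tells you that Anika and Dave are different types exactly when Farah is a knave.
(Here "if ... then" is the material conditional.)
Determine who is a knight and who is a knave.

Vera is a knave, so "Dave is a knave" must be False — and it is.
Since Ravi is a knave, "Iris and Dave are the same type" needs to be False, which holds.
As a knave, Iris's statement "Farah is a knave and Iris is a knave" should be False; it is.
As a knight, Farah's statement "Anika is the same type as Milo" should be True; it is.
Dave (knight): "Anika is a knight" — True. ✓
Milo is a knight, so "Iris is a knave if Dave and Anika are both knights or both knaves" must be True — and it is.
Anika (knight): "Anika and Dave are different types exactly when Farah is a knave" — True. ✓

Vera is a knave, Ravi is a knave, Iris is a knave, Farah is a knight, Dave is a knight, Milo is a knight, and Anika is a knight.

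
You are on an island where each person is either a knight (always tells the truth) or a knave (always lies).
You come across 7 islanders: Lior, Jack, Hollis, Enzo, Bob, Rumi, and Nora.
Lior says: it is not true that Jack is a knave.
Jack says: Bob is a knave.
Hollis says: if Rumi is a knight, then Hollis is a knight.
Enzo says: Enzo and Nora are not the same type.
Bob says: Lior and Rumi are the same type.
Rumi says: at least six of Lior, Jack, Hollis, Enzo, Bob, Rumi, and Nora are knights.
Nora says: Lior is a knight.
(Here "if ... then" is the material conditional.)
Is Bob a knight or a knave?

Bob is a knight.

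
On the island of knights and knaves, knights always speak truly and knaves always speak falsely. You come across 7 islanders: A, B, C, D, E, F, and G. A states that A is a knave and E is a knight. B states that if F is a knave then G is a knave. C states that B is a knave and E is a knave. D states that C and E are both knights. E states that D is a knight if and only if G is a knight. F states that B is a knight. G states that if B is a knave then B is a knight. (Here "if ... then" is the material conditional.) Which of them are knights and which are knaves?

A is a knave, so "A is a knave and E is a knight" must be false — and it is.
Since B is a knight, "if F is a knave then G is a knave" needs to be true, which holds.
As a knave, C's statement "B is a knave and E is a knave" should be false; it is.
D is a knave, so "C and E are both knights" must be false — and it is.
E (knave): "D is a knight if and only if G is a knight" — false. ✓
Since F is a knight, "B is a knight" needs to be true, which holds.
G (knight): "if B is a knave then B is a knight" — true. ✓

A is a knave, B is a knight, C is a knave, D is a knave, E is a knave, F is a knight, and G is a knight.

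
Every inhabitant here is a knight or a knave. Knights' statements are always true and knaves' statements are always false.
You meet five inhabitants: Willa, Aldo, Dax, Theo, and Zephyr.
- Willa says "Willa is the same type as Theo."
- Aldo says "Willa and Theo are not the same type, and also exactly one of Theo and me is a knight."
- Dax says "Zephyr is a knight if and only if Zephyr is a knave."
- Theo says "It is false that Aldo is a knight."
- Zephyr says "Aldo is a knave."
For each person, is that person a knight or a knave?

Willa is a knight, and the claim "Willa is the same type as Theo" is indeed true.
Aldo is a knave, and the claim "Willa and Theo are not the same type, and also exactly one of Theo and me is a knight" is indeed false.
As a knave, Dax's statement "Zephyr is a knight if and only if Zephyr is a knave" should be false; it is.
Theo is a knight; "it is false that Aldo is a knight" is true, as required.
Zephyr (knight): "Aldo is a knave" — true. ✓

Knights: Willa, Theo, and Zephyr. Knaves: Aldo and Dax.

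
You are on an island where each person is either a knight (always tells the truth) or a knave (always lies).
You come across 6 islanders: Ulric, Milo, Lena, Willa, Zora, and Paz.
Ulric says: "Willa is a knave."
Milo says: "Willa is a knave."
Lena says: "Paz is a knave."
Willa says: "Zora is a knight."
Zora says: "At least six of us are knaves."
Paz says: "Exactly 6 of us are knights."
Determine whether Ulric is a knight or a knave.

Consistent assignments: {Ulric=knight, Milo=knight, Lena=knight, Willa=knave, Zora=knave, Paz=knave}
In every consistent assignment, Ulric is a knight.

Ulric is a knight.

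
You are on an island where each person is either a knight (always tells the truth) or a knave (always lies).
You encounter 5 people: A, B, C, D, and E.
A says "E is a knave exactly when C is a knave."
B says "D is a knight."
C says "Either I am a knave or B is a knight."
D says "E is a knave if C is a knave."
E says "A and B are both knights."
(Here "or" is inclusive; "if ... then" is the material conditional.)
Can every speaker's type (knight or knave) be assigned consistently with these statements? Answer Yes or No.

Yes

One consistent assignment: A=knight, B=knight, C=knight, D=knight, E=knight.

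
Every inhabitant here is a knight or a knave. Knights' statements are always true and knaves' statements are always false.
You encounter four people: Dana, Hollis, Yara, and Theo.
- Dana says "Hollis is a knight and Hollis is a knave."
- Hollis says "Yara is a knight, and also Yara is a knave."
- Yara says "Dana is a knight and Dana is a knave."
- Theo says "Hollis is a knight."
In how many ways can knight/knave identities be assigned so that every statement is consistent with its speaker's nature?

1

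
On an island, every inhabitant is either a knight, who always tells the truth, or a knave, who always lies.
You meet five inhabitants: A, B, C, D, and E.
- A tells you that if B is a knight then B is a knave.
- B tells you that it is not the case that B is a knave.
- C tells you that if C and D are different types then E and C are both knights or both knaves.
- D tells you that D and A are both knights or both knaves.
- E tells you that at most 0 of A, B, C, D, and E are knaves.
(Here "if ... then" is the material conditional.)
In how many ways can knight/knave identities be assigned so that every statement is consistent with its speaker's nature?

1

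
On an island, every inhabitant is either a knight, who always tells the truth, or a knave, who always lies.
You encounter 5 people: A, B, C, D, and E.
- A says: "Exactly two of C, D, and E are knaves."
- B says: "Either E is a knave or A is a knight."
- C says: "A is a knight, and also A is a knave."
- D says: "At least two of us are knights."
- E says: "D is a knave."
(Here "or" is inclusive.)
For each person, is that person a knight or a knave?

Suppose A is a knave. Then A's statement "exactly two of C, D, and E are knaves" would have to be false. Checking the 16 ways to assign the others, none is consistent with every speaker.
(For instance, with B=knight, C=knave, D=knight, E=knave, A's claim "exactly two of C, D, and E are knaves" comes out true where it would need to be false.)
So A must be a knight, making "exactly two of C, D, and E are knaves" true. Taking A=knight, B=knight, C=knave, D=knight, E=knave, each remaining statement checks out:
  B (knight): "either E is a knave or A is a knight" — true. ✓
  C (knave): "A is a knight, and also A is a knave" — false. ✓
  D (knight): "at least two of us are knights" — true. ✓
  E (knave): "D is a knave" — false. ✓
This is the unique consistent assignment.

A is a knight, B is a knight, C is a knave, D is a knight, and E is a knave.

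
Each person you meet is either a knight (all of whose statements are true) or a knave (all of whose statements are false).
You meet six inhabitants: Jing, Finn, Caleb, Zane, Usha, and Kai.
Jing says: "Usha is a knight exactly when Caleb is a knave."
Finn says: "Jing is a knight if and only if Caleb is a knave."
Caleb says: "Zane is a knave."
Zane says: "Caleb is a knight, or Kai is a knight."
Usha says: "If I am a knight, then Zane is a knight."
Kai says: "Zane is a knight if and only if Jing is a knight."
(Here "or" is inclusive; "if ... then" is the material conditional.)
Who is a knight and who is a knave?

Since Jing is a knight, "Usha is a knight exactly when Caleb is a knave" needs to be true, which holds.
Finn is a knight, and the claim "Jing is a knight if and only if Caleb is a knave" is indeed true.
Caleb (knave): "Zane is a knave" — false. ✓
Zane is a knight, so "Caleb is a knight, or Kai is a knight" must be true — and it is.
Usha is a knight, and the claim "if I am a knight, then Zane is a knight" is indeed true.
Since Kai is a knight, "Zane is a knight if and only if Jing is a knight" needs to be true, which holds.

Knights: Jing, Finn, Zane, Usha, and Kai. Knaves: Caleb.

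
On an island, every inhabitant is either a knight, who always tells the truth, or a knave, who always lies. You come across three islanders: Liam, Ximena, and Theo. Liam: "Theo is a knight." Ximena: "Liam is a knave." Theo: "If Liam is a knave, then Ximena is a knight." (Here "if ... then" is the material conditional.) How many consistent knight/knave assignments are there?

1

Consistent assignments:
  Liam=knight, Ximena=knave, Theo=knight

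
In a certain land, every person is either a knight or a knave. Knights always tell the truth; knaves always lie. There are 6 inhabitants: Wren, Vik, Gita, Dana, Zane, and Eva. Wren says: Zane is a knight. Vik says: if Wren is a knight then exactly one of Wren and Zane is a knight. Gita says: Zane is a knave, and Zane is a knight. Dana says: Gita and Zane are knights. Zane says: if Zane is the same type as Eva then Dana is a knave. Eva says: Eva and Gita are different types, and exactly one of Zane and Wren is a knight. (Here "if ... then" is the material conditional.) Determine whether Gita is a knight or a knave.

Gita is a knave.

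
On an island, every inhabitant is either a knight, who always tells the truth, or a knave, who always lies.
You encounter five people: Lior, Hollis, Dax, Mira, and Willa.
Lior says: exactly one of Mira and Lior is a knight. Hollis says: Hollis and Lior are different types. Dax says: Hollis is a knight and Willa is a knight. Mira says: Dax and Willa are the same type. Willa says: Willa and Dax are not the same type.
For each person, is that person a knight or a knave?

Knights: Willa. Knaves: Lior, Hollis, Dax, and Mira.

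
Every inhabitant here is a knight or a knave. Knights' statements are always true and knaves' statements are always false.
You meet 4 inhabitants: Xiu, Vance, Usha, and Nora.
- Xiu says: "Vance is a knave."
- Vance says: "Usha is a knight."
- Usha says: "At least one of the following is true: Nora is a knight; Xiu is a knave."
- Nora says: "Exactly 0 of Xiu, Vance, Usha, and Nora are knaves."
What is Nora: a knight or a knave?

Nora is a knave.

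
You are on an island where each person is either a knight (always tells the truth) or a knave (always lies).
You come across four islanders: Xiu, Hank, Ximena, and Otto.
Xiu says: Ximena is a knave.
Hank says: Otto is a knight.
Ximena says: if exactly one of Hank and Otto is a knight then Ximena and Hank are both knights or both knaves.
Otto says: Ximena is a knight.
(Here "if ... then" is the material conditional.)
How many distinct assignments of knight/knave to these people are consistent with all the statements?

1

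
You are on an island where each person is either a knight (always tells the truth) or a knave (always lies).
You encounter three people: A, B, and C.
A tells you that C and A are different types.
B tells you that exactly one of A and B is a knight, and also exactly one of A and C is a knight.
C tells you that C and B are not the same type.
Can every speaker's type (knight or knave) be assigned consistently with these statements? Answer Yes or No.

Yes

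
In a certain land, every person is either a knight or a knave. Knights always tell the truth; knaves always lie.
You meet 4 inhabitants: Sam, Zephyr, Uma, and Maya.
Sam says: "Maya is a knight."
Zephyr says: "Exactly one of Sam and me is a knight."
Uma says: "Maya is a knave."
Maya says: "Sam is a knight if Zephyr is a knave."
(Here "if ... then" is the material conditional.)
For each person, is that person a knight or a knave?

Since Sam is a knave, "Maya is a knight" needs to be false, which holds.
Zephyr (knave): "exactly one of Sam and me is a knight" — false. ✓
Uma is a knight; "Maya is a knave" is true, as required.
Maya is a knave, so "Sam is a knight if Zephyr is a knave" must be false — and it is.

Sam is a knave, Zephyr is a knave, Uma is a knight, and Maya is a knave.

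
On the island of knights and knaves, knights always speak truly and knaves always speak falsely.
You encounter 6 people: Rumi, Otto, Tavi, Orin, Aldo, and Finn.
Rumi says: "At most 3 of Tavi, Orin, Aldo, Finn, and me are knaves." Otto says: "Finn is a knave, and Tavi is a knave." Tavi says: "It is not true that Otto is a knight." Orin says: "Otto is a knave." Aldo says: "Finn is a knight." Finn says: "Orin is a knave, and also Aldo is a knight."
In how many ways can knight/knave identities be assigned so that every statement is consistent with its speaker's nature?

2

Consistent assignments:
  Rumi=knight, Otto=knave, Tavi=knight, Orin=knight, Aldo=knave, Finn=knave
  Rumi=knave, Otto=knight, Tavi=knave, Orin=knave, Aldo=knave, Finn=knave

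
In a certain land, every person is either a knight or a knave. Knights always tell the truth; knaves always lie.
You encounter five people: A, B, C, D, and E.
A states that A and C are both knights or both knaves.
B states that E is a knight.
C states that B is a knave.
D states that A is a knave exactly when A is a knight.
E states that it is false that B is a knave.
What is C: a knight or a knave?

Consistent assignments: {A=knight, B=knave, C=knight, D=knave, E=knave}; {A=knave, B=knave, C=knight, D=knave, E=knave}
In every consistent assignment, C is a knight.

C is a knight.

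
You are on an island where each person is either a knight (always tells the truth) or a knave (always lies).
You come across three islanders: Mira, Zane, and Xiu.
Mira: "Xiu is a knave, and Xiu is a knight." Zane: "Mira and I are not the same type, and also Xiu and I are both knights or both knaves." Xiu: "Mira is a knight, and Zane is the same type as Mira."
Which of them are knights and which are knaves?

Mira is a knave, Zane is a knave, and Xiu is a knave.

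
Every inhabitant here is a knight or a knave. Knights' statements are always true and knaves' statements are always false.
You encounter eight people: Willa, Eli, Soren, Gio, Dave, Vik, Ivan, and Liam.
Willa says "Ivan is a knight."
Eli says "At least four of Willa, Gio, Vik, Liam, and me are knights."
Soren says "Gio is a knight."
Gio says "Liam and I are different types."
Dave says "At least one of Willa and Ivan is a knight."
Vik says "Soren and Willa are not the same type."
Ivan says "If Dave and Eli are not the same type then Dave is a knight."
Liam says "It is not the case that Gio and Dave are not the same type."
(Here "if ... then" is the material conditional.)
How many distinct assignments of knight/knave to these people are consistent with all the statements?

1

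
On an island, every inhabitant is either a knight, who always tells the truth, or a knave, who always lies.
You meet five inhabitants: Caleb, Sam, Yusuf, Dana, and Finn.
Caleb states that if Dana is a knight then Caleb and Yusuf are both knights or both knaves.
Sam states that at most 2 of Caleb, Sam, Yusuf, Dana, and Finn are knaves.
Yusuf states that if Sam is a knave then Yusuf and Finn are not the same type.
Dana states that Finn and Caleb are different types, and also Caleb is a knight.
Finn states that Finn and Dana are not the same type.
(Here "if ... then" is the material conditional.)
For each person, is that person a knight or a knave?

Caleb is a knight, Sam is a knight, Yusuf is a knight, Dana is a knave, and Finn is a knight.

Suppose Caleb is a knave. Then Caleb's statement "if Dana is a knight then Caleb and Yusuf are both knights or both knaves" would have to be false. Checking the 16 ways to assign the others, none is consistent with every speaker.
(For instance, with Sam=knight, Yusuf=knight, Dana=knave, Finn=knight, Caleb's claim "if Dana is a knight then Caleb and Yusuf are both knights or both knaves" comes out true where it would need to be false.)
So Caleb must be a knight, making "if Dana is a knight then Caleb and Yusuf are both knights or both knaves" true. Taking Caleb=knight, Sam=knight, Yusuf=knight, Dana=knave, Finn=knight, each remaining statement checks out:
  Sam (knight): "at most 2 of Caleb, Sam, Yusuf, Dana, and Finn are knaves" — true. ✓
  Yusuf (knight): "if Sam is a knave then Yusuf and Finn are not the same type" — true. ✓
  Dana (knave): "Finn and Caleb are different types, and also Caleb is a knight" — false. ✓
  Finn (knight): "Finn and Dana are not the same type" — true. ✓
This is the unique consistent assignment.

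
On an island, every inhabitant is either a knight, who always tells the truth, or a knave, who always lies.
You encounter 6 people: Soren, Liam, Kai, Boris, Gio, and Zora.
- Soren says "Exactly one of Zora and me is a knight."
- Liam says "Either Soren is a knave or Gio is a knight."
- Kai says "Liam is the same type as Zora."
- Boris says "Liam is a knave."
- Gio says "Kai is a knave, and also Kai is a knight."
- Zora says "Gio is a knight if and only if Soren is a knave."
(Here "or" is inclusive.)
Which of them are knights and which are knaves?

Knights: Liam. Knaves: Soren, Kai, Boris, Gio, and Zora.

Soren is a knave; "exactly one of Zora and me is a knight" is false, as required.
Liam is a knight, so "either Soren is a knave or Gio is a knight" must be true — and it is.
Kai (knave): "Liam is the same type as Zora" — false. ✓
Since Boris is a knave, "Liam is a knave" needs to be false, which holds.
Gio is a knave, so "Kai is a knave, and also Kai is a knight" must be false — and it is.
Since Zora is a knave, "Gio is a knight if and only if Soren is a knave" needs to be false, which holds.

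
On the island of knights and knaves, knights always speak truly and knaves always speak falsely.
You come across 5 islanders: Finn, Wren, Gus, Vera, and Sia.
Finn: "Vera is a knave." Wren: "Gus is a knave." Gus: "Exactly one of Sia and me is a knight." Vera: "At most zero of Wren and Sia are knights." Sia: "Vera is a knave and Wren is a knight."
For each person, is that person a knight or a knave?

Finn is a knave, Wren is a knave, Gus is a knight, Vera is a knight, and Sia is a knave.

Since Finn is a knave, "Vera is a knave" needs to be false, which holds.
Wren is a knave, and the claim "Gus is a knave" is indeed false.
Gus is a knight, and the claim "exactly one of Sia and me is a knight" is indeed True.
Vera (knight): "at most zero of Wren and Sia are knights" — True. ✓
Sia is a knave, and the claim "Vera is a knave and Wren is a knight" is indeed false.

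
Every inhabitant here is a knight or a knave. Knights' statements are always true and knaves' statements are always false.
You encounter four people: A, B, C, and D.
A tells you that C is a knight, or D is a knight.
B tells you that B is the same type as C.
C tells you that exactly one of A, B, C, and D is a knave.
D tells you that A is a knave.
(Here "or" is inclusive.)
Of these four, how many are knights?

3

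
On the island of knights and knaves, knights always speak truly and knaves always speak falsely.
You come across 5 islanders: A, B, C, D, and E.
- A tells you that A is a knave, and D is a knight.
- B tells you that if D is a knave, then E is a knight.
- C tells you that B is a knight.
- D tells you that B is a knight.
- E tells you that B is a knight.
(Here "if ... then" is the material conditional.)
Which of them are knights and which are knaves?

A is a knave, B is a knave, C is a knave, D is a knave, and E is a knave.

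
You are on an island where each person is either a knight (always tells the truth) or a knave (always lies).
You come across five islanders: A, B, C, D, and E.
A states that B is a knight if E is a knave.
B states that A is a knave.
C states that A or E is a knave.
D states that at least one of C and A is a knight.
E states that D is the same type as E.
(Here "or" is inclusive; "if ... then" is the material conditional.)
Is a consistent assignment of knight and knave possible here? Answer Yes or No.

Yes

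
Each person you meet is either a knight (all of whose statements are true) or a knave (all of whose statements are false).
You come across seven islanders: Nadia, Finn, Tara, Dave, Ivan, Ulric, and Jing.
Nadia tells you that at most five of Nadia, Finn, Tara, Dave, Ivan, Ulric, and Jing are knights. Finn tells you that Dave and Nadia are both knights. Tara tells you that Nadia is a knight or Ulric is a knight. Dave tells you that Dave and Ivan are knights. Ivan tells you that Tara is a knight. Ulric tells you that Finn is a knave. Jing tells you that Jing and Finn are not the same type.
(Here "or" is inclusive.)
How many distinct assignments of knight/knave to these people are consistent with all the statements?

2

Consistent assignments:
  Nadia=knight, Finn=knave, Tara=knight, Dave=knave, Ivan=knight, Ulric=knight, Jing=knight
  Nadia=knight, Finn=knave, Tara=knight, Dave=knave, Ivan=knight, Ulric=knight, Jing=knave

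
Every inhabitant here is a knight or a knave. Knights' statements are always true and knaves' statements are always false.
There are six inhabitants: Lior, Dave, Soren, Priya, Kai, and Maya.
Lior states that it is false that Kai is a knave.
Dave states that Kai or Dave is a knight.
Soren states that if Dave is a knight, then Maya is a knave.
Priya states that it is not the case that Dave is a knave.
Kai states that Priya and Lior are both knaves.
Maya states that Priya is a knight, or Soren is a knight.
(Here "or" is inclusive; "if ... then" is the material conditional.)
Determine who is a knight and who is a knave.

Lior is a knave, Dave is a knight, Soren is a knave, Priya is a knight, Kai is a knave, and Maya is a knight.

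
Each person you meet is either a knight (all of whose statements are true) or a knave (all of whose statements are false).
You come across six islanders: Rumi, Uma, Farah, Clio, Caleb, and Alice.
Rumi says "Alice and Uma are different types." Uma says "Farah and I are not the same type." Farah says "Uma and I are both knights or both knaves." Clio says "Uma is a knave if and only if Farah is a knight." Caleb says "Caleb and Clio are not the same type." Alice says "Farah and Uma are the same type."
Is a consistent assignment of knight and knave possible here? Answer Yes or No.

No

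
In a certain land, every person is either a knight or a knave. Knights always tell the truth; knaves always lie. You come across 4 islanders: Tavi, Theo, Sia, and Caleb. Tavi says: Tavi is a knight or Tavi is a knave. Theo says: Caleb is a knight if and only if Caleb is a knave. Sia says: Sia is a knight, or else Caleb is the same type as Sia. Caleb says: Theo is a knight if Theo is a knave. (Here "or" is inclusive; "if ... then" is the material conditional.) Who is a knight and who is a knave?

Tavi is a knight, Theo is a knave, Sia is a knight, and Caleb is a knave.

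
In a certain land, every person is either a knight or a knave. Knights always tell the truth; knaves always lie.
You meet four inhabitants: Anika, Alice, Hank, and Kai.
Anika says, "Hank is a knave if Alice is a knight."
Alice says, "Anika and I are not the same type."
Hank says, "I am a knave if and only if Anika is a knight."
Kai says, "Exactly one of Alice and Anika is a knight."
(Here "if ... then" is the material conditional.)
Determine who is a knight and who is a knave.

Knights: Alice, Hank, and Kai. Knaves: Anika.

Suppose Anika is a knight. Then Anika's statement "Hank is a knave if Alice is a knight" would have to be true. Checking the 8 ways to assign the others, none is consistent with every speaker.
(For instance, with Alice=knight, Hank=knight, Kai=knight, Anika's claim "Hank is a knave if Alice is a knight" comes out false where it would need to be true.)
So Anika must be a knave, making "Hank is a knave if Alice is a knight" false. Taking Anika=knave, Alice=knight, Hank=knight, Kai=knight, each remaining statement checks out:
  Alice (knight): "Anika and I are not the same type" — true. ✓
  Hank (knight): "I am a knave if and only if Anika is a knight" — true. ✓
  Kai (knight): "exactly one of Alice and Anika is a knight" — true. ✓
This is the unique consistent assignment.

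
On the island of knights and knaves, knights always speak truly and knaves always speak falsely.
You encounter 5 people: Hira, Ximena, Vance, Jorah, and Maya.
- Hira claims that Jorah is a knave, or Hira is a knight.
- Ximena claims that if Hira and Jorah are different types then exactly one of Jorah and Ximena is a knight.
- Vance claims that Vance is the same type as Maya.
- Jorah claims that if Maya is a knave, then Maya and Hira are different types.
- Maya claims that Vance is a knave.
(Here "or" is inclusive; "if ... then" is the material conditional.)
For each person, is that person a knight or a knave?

Hira is a knight, Ximena is a knight, Vance is a knave, Jorah is a knight, and Maya is a knight.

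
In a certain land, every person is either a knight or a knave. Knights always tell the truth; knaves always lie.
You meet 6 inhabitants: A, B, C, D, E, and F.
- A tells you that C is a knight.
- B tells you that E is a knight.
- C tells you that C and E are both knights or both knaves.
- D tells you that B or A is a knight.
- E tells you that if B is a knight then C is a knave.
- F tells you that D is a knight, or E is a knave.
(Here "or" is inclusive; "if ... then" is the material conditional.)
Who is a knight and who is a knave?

A is a knave, B is a knight, C is a knave, D is a knight, E is a knight, and F is a knight.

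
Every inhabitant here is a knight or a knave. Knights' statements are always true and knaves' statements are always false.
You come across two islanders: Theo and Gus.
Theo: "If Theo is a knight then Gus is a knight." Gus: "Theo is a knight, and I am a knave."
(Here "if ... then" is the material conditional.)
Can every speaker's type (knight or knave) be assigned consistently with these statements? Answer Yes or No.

No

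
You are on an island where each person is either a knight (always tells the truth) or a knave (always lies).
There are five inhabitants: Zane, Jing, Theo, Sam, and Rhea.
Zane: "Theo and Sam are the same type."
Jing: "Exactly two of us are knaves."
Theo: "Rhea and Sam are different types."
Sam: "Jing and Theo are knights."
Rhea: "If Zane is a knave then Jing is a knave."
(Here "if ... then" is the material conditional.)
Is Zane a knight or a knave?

Zane is a knave.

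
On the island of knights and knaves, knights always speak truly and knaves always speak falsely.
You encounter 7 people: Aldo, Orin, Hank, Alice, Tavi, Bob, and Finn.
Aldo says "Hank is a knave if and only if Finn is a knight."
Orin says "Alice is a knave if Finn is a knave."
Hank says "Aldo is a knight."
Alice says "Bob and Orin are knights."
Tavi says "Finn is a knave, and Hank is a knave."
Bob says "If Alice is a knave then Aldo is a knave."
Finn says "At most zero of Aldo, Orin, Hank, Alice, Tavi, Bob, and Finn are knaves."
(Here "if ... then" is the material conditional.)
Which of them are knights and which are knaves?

Knights: Aldo, Orin, and Hank. Knaves: Alice, Tavi, Bob, and Finn.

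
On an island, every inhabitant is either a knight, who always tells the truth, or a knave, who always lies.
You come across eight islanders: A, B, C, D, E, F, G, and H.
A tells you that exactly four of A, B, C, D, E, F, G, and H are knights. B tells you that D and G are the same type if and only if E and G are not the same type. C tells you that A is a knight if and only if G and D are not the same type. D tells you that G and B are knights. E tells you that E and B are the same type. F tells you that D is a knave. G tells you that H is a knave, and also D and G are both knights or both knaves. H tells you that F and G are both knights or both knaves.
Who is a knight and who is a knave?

As a knight, A's statement "exactly four of A, B, C, D, E, F, G, and H are knights" should be True; it is.
B is a knight, so "D and G are the same type if and only if E and G are not the same type" must be True — and it is.
C (knave): "A is a knight if and only if G and D are not the same type" — false. ✓
Since D is a knight, "G and B are knights" needs to be True, which holds.
E is a knave, and the claim "E and B are the same type" is indeed false.
F is a knave, and the claim "D is a knave" is indeed false.
G is a knight; "H is a knave, and also D and G are both knights or both knaves" is True, as required.
H is a knave, so "F and G are both knights or both knaves" must be false — and it is.

A is a knight, B is a knight, C is a knave, D is a knight, E is a knave, F is a knave, G is a knight, and H is a knave.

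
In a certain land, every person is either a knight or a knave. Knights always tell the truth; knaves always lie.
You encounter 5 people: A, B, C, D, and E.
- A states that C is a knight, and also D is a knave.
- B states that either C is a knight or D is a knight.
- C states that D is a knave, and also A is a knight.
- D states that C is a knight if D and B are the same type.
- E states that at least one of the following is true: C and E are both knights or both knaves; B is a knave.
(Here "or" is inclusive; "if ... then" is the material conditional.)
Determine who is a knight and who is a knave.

Knights: E. Knaves: A, B, C, and D.

Since A is a knave, "C is a knight, and also D is a knave" needs to be false, which holds.
Since B is a knave, "either C is a knight or D is a knight" needs to be false, which holds.
Since C is a knave, "D is a knave, and also A is a knight" needs to be false, which holds.
As a knave, D's statement "C is a knight if D and B are the same type" should be false; it is.
E is a knight; "at least one of the following is true: C and E are both knights or both knaves; B is a knave" is true, as required.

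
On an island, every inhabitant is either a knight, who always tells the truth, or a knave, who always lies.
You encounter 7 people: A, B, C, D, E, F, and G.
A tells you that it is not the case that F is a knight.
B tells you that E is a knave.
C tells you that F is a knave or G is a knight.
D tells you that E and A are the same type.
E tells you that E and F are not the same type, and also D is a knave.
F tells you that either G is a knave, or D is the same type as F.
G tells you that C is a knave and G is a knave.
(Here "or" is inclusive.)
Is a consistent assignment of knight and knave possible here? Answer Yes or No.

Checking all 128 assignments, each has at least one speaker whose statement's truth value contradicts their type.

No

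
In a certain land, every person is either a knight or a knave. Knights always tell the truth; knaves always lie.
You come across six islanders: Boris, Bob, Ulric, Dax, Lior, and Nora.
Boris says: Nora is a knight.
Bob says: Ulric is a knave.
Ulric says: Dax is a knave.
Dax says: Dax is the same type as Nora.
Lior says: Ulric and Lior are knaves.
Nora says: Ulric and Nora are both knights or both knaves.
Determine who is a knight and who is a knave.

Boris is a knight, Bob is a knave, Ulric is a knight, Dax is a knave, Lior is a knave, and Nora is a knight.

Boris is a knight; "Nora is a knight" is true, as required.
Bob is a knave, so "Ulric is a knave" must be False — and it is.
Ulric is a knight, and the claim "Dax is a knave" is indeed true.
Dax is a knave, so "Dax is the same type as Nora" must be False — and it is.
Since Lior is a knave, "Ulric and Lior are knaves" needs to be False, which holds.
As a knight, Nora's statement "Ulric and Nora are both knights or both knaves" should be true; it is.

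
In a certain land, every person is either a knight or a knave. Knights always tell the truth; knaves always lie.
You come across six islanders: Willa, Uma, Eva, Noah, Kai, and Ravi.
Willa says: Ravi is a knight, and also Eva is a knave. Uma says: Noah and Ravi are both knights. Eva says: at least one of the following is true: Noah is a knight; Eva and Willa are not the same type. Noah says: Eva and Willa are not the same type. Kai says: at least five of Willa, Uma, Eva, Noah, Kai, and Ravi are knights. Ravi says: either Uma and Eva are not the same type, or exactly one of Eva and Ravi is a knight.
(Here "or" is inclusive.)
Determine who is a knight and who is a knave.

Willa is a knave, Uma is a knave, Eva is a knave, Noah is a knave, Kai is a knave, and Ravi is a knave.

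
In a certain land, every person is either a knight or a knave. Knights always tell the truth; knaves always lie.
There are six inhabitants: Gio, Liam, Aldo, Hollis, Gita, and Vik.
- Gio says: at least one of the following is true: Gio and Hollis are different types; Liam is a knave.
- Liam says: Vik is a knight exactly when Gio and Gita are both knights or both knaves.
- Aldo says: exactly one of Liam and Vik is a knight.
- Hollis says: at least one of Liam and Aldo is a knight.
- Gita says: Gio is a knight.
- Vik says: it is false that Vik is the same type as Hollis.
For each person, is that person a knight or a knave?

Gio is a knight; "at least one of the following is true: Gio and Hollis are different types; Liam is a knave" is true, as required.
As a knave, Liam's statement "Vik is a knight exactly when Gio and Gita are both knights or both knaves" should be false; it is.
Aldo is a knave, and the claim "exactly one of Liam and Vik is a knight" is indeed false.
As a knave, Hollis's statement "at least one of Liam and Aldo is a knight" should be false; it is.
As a knight, Gita's statement "Gio is a knight" should be true; it is.
Vik is a knave, so "it is false that Vik is the same type as Hollis" must be false — and it is.

Gio is a knight, Liam is a knave, Aldo is a knave, Hollis is a knave, Gita is a knight, and Vik is a knave.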